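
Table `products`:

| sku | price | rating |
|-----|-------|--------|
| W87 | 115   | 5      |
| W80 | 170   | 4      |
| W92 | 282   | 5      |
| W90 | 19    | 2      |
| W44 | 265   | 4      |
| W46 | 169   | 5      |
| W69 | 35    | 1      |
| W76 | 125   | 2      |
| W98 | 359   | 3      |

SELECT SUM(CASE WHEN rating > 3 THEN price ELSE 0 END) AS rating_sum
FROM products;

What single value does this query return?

sku=W87: ✓ → 115
sku=W80: ✓ → 170
sku=W92: ✓ → 282
sku=W90: ✗
sku=W44: ✓ → 265
sku=W46: ✓ → 169
sku=W69: ✗
sku=W76: ✗
sku=W98: ✗
rating_sum = 115 + 170 + 282 + 265 + 169 = 1001

1001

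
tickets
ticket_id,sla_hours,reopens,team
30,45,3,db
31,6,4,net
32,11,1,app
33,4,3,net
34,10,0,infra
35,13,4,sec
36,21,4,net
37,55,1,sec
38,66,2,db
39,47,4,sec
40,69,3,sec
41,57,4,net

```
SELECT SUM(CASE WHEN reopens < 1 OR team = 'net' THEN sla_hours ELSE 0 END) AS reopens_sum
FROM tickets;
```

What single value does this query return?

98

ticket_id=30: ✗
ticket_id=31: ✓ → 6
ticket_id=32: ✗
ticket_id=33: ✓ → 4
ticket_id=34: ✓ → 10
ticket_id=35: ✗
ticket_id=36: ✓ → 21
ticket_id=37: ✗
ticket_id=38: ✗
ticket_id=39: ✗
ticket_id=40: ✗
ticket_id=41: ✓ → 57
reopens_sum = 6 + 4 + 10 + 21 + 57 = 98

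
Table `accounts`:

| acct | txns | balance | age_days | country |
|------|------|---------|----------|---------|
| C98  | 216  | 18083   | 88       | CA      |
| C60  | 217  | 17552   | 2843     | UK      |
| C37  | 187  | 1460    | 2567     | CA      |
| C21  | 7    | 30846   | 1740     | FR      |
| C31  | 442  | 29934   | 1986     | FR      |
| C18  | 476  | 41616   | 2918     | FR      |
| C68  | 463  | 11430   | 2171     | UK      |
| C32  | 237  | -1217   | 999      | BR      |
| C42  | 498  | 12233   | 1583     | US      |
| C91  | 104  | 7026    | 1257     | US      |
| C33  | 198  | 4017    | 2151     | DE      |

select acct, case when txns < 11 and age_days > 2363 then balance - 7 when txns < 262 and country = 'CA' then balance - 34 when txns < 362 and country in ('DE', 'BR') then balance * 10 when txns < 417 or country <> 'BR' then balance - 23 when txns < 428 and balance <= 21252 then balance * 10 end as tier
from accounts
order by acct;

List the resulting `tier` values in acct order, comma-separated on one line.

acct=C18: txns < 417 or country <> 'BR' → 41593
acct=C21: txns < 417 or country <> 'BR' → 30823
acct=C31: txns < 417 or country <> 'BR' → 29911
acct=C32: txns < 362 and country in ('DE', 'BR') → -12170
acct=C33: txns < 362 and country in ('DE', 'BR') → 40170
acct=C37: txns < 262 and country = 'CA' → 1426
acct=C42: txns < 417 or country <> 'BR' → 12210
acct=C60: txns < 417 or country <> 'BR' → 17529
acct=C68: txns < 417 or country <> 'BR' → 11407
acct=C91: txns < 417 or country <> 'BR' → 7003
acct=C98: txns < 262 and country = 'CA' → 18049

41593, 30823, 29911, -12170, 40170, 1426, 12210, 17529, 11407, 7003, 18049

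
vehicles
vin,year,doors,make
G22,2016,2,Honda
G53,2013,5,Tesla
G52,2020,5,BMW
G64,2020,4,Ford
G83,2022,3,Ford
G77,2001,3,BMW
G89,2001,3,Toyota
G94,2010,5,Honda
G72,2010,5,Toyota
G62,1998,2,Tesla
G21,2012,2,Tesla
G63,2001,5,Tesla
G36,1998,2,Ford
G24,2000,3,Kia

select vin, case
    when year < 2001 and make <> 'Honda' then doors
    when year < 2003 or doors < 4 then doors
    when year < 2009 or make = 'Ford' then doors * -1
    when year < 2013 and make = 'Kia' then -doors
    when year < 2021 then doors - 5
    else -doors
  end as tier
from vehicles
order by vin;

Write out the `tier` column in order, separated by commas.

vin=G21: year < 2003 or doors < 4 → 2
vin=G22: year < 2003 or doors < 4 → 2
vin=G24: year < 2001 and make <> 'Honda' → 3
vin=G36: year < 2001 and make <> 'Honda' → 2
vin=G52: year < 2021 → 0
vin=G53: year < 2021 → 0
vin=G62: year < 2001 and make <> 'Honda' → 2
vin=G63: year < 2003 or doors < 4 → 5
vin=G64: year < 2009 or make = 'Ford' → -4
vin=G72: year < 2021 → 0
vin=G77: year < 2003 or doors < 4 → 3
vin=G83: year < 2003 or doors < 4 → 3
vin=G89: year < 2003 or doors < 4 → 3
vin=G94: year < 2021 → 0

2, 2, 3, 2, 0, 0, 2, 5, -4, 0, 3, 3, 3, 0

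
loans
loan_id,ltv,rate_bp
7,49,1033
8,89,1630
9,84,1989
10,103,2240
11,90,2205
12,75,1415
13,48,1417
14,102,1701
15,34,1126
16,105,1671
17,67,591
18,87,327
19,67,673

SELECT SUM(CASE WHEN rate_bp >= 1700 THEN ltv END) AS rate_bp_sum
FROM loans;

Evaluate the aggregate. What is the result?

379

loan_id=7: ✗
loan_id=8: ✗
loan_id=9: ✓ → 84
loan_id=10: ✓ → 103
loan_id=11: ✓ → 90
loan_id=12: ✗
loan_id=13: ✗
loan_id=14: ✓ → 102
loan_id=15: ✗
loan_id=16: ✗
loan_id=17: ✗
loan_id=18: ✗
loan_id=19: ✗
rate_bp_sum = 84 + 103 + 90 + 102 = 379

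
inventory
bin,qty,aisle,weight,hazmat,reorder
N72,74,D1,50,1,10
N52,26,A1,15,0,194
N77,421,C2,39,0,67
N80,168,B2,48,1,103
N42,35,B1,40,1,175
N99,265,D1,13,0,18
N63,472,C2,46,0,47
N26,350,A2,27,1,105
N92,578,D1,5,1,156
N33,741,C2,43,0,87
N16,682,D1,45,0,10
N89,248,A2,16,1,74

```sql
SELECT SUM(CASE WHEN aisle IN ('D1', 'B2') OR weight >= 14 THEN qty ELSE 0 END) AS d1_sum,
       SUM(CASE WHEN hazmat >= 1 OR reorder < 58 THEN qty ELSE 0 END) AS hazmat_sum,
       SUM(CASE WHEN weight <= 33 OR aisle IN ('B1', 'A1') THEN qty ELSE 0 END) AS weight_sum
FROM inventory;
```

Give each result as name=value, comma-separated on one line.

[d1_sum: aisle IN ('D1', 'B2') OR weight >= 14]
bin=N72: ✓ → 74
bin=N52: ✓ → 26
bin=N77: ✓ → 421
bin=N80: ✓ → 168
bin=N42: ✓ → 35
bin=N99: ✓ → 265
bin=N63: ✓ → 472
bin=N26: ✓ → 350
bin=N92: ✓ → 578
bin=N33: ✓ → 741
bin=N16: ✓ → 682
bin=N89: ✓ → 248
d1_sum = 74 + 26 + 421 + 168 + 35 + 265 + 472 + 350 + 578 + 741 + 682 + 248 = 4060
—
[hazmat_sum: hazmat >= 1 OR reorder < 58]
bin=N72: ✓ → 74
bin=N52: ✗
bin=N77: ✗
bin=N80: ✓ → 168
bin=N42: ✓ → 35
bin=N99: ✓ → 265
bin=N63: ✓ → 472
bin=N26: ✓ → 350
bin=N92: ✓ → 578
bin=N33: ✗
bin=N16: ✓ → 682
bin=N89: ✓ → 248
hazmat_sum = 74 + 168 + 35 + 265 + 472 + 350 + 578 + 682 + 248 = 2872
—
[weight_sum: weight <= 33 OR aisle IN ('B1', 'A1')]
bin=N72: ✗
bin=N52: ✓ → 26
bin=N77: ✗
bin=N80: ✗
bin=N42: ✓ → 35
bin=N99: ✓ → 265
bin=N63: ✗
bin=N26: ✓ → 350
bin=N92: ✓ → 578
bin=N33: ✗
bin=N16: ✗
bin=N89: ✓ → 248
weight_sum = 26 + 35 + 265 + 350 + 578 + 248 = 1502

d1_sum=4060, hazmat_sum=2872, weight_sum=1502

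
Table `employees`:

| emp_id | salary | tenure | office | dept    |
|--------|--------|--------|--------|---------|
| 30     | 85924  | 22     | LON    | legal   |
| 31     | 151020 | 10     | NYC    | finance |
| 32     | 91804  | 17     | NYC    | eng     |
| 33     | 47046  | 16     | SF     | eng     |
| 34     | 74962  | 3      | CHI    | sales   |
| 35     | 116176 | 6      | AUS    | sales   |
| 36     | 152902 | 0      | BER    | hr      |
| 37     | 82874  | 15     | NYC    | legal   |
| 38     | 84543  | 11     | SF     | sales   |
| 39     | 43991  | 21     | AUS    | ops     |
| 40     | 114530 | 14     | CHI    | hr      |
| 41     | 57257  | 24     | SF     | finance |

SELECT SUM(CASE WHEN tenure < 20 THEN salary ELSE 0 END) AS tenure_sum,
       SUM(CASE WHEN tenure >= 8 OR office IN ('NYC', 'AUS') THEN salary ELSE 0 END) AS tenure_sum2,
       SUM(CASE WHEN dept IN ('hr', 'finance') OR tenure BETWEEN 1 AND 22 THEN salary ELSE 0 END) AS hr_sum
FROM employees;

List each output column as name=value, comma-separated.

[tenure_sum: tenure < 20]
emp_id=30: ✗
emp_id=31: ✓ → 151020
emp_id=32: ✓ → 91804
emp_id=33: ✓ → 47046
emp_id=34: ✓ → 74962
emp_id=35: ✓ → 116176
emp_id=36: ✓ → 152902
emp_id=37: ✓ → 82874
emp_id=38: ✓ → 84543
emp_id=39: ✗
emp_id=40: ✓ → 114530
emp_id=41: ✗
tenure_sum = 151020 + 91804 + 47046 + 74962 + 116176 + 152902 + 82874 + 84543 + 114530 = 915857
—
[tenure_sum2: tenure >= 8 OR office IN ('NYC', 'AUS')]
emp_id=30: ✓ → 85924
emp_id=31: ✓ → 151020
emp_id=32: ✓ → 91804
emp_id=33: ✓ → 47046
emp_id=34: ✗
emp_id=35: ✓ → 116176
emp_id=36: ✗
emp_id=37: ✓ → 82874
emp_id=38: ✓ → 84543
emp_id=39: ✓ → 43991
emp_id=40: ✓ → 114530
emp_id=41: ✓ → 57257
tenure_sum2 = 85924 + 151020 + 91804 + 47046 + 116176 + 82874 + 84543 + 43991 + 114530 + 57257 = 875165
—
[hr_sum: dept IN ('hr', 'finance') OR tenure BETWEEN 1 AND 22]
emp_id=30: ✓ → 85924
emp_id=31: ✓ → 151020
emp_id=32: ✓ → 91804
emp_id=33: ✓ → 47046
emp_id=34: ✓ → 74962
emp_id=35: ✓ → 116176
emp_id=36: ✓ → 152902
emp_id=37: ✓ → 82874
emp_id=38: ✓ → 84543
emp_id=39: ✓ → 43991
emp_id=40: ✓ → 114530
emp_id=41: ✓ → 57257
hr_sum = 85924 + 151020 + 91804 + 47046 + 74962 + 116176 + 152902 + 82874 + 84543 + 43991 + 114530 + 57257 = 1103029

tenure_sum=915857, tenure_sum2=875165, hr_sum=1103029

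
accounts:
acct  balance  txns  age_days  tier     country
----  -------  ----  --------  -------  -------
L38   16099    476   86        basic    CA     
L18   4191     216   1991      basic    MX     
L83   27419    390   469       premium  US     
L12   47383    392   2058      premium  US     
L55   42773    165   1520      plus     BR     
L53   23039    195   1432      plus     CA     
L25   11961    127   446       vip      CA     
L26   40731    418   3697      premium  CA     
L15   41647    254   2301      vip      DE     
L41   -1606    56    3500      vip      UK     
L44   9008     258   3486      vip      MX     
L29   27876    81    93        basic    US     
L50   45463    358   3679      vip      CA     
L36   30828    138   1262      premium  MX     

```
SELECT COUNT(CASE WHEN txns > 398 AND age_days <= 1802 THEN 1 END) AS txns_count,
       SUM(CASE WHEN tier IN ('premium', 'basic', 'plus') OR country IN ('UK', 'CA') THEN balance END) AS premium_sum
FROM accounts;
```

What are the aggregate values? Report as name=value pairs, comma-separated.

[txns_count: txns > 398 AND age_days <= 1802]
acct=L38: ✓ → 1
acct=L18: ✗
acct=L83: ✗
acct=L12: ✗
acct=L55: ✗
acct=L53: ✗
acct=L25: ✗
acct=L26: ✗
acct=L15: ✗
acct=L41: ✗
acct=L44: ✗
acct=L29: ✗
acct=L50: ✗
acct=L36: ✗
txns_count = COUNT(1) = 1
—
[premium_sum: tier IN ('premium', 'basic', 'plus') OR country IN ('UK', 'CA')]
acct=L38: ✓ → 16099
acct=L18: ✓ → 4191
acct=L83: ✓ → 27419
acct=L12: ✓ → 47383
acct=L55: ✓ → 42773
acct=L53: ✓ → 23039
acct=L25: ✓ → 11961
acct=L26: ✓ → 40731
acct=L15: ✗
acct=L41: ✓ → -1606
acct=L44: ✗
acct=L29: ✓ → 27876
acct=L50: ✓ → 45463
acct=L36: ✓ → 30828
premium_sum = 16099 + 4191 + 27419 + 47383 + 42773 + 23039 + 11961 + 40731 + -1606 + 27876 + 45463 + 30828 = 316157

txns_count=1, premium_sum=316157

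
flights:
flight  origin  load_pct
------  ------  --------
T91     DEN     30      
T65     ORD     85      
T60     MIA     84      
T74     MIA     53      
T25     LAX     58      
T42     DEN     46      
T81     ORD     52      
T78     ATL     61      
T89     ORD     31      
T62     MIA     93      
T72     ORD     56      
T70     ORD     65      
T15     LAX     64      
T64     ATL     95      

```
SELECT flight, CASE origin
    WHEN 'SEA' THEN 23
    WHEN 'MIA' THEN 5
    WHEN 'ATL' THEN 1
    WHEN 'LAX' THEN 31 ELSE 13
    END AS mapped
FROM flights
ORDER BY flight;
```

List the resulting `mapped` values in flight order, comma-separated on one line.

31, 31, 13, 5, 5, 1, 13, 13, 13, 5, 1, 13, 13, 13

flight=T15: origin='LAX' → 31
flight=T25: origin='LAX' → 31
flight=T42: ELSE → 13
flight=T60: origin='MIA' → 5
flight=T62: origin='MIA' → 5
flight=T64: origin='ATL' → 1
flight=T65: ELSE → 13
flight=T70: ELSE → 13
flight=T72: ELSE → 13
flight=T74: origin='MIA' → 5
flight=T78: origin='ATL' → 1
flight=T81: ELSE → 13
flight=T89: ELSE → 13
flight=T91: ELSE → 13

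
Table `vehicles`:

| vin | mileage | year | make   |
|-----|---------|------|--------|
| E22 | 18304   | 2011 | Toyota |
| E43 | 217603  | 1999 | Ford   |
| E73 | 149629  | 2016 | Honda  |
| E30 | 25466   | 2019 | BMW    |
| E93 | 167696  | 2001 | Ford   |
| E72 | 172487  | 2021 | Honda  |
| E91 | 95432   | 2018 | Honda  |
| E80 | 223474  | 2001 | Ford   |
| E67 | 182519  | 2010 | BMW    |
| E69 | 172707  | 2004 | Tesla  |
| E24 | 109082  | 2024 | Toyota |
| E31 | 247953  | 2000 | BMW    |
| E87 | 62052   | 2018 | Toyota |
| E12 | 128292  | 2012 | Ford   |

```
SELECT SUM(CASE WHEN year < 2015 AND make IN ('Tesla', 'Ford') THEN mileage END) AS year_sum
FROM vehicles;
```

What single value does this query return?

vin=E22: ✗
vin=E43: ✓ → 217603
vin=E73: ✗
vin=E30: ✗
vin=E93: ✓ → 167696
vin=E72: ✗
vin=E91: ✗
vin=E80: ✓ → 223474
vin=E67: ✗
vin=E69: ✓ → 172707
vin=E24: ✗
vin=E31: ✗
vin=E87: ✗
vin=E12: ✓ → 128292
year_sum = 217603 + 167696 + 223474 + 172707 + 128292 = 909772

909772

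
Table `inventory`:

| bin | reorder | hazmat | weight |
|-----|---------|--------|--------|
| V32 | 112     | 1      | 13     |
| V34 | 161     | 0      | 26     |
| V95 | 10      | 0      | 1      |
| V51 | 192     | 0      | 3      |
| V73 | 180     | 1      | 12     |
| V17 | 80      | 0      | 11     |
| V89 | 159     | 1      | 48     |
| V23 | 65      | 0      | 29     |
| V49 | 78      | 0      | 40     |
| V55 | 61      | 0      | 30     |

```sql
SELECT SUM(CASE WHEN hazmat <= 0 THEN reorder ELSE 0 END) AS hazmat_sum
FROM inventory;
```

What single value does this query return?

647

bin=V32: ✗
bin=V34: ✓ → 161
bin=V95: ✓ → 10
bin=V51: ✓ → 192
bin=V73: ✗
bin=V17: ✓ → 80
bin=V89: ✗
bin=V23: ✓ → 65
bin=V49: ✓ → 78
bin=V55: ✓ → 61
hazmat_sum = 161 + 10 + 192 + 80 + 65 + 78 + 61 = 647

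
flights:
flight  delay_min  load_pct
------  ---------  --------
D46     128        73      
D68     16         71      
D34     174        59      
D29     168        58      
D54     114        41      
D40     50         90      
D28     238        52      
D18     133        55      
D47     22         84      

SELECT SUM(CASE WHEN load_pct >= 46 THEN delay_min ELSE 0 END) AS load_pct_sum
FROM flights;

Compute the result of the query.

929

flight=D46: ✓ → 128
flight=D68: ✓ → 16
flight=D34: ✓ → 174
flight=D29: ✓ → 168
flight=D54: ✗
flight=D40: ✓ → 50
flight=D28: ✓ → 238
flight=D18: ✓ → 133
flight=D47: ✓ → 22
load_pct_sum = 128 + 16 + 174 + 168 + 50 + 238 + 133 + 22 = 929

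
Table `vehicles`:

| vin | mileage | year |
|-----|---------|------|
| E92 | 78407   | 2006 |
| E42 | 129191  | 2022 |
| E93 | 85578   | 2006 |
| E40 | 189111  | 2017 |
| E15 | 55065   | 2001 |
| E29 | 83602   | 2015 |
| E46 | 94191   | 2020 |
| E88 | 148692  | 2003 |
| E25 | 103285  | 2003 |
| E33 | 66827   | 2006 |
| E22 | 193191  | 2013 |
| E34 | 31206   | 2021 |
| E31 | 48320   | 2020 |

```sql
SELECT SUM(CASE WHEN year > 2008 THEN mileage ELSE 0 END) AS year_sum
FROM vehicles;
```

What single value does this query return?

vin=E92: ✗
vin=E42: ✓ → 129191
vin=E93: ✗
vin=E40: ✓ → 189111
vin=E15: ✗
vin=E29: ✓ → 83602
vin=E46: ✓ → 94191
vin=E88: ✗
vin=E25: ✗
vin=E33: ✗
vin=E22: ✓ → 193191
vin=E34: ✓ → 31206
vin=E31: ✓ → 48320
year_sum = 129191 + 189111 + 83602 + 94191 + 193191 + 31206 + 48320 = 768812

768812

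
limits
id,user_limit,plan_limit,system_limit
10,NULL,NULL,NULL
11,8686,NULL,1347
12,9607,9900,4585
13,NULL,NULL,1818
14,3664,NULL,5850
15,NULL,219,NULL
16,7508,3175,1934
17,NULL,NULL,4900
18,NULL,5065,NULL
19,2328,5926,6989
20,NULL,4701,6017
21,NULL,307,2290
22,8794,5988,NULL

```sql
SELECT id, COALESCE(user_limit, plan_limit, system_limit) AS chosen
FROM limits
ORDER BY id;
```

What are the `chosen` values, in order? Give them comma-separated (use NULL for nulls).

NULL, 8686, 9607, 1818, 3664, 219, 7508, 4900, 5065, 2328, 4701, 307, 8794

id=10: user_limit=NULL, plan_limit=NULL, system_limit=NULL (all NULL) → NULL
id=11: user_limit=8686 → 8686
id=12: user_limit=9607 → 9607
id=13: user_limit=NULL, plan_limit=NULL, system_limit=1818 → 1818
id=14: user_limit=3664 → 3664
id=15: user_limit=NULL, plan_limit=219 → 219
id=16: user_limit=7508 → 7508
id=17: user_limit=NULL, plan_limit=NULL, system_limit=4900 → 4900
id=18: user_limit=NULL, plan_limit=5065 → 5065
id=19: user_limit=2328 → 2328
id=20: user_limit=NULL, plan_limit=4701 → 4701
id=21: user_limit=NULL, plan_limit=307 → 307
id=22: user_limit=8794 → 8794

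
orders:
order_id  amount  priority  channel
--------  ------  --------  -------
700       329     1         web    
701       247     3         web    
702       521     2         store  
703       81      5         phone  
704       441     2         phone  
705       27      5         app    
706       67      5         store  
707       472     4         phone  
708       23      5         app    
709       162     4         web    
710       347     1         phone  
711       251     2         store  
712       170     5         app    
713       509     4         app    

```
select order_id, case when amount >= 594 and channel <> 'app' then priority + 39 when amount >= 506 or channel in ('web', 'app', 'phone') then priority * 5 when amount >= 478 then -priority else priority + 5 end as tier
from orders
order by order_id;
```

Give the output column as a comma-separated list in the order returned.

5, 15, 10, 25, 10, 25, 10, 20, 25, 20, 5, 7, 25, 20

order_id=700: amount >= 506 or channel in ('web', 'app', 'phone') → 5
order_id=701: amount >= 506 or channel in ('web', 'app', 'phone') → 15
order_id=702: amount >= 506 or channel in ('web', 'app', 'phone') → 10
order_id=703: amount >= 506 or channel in ('web', 'app', 'phone') → 25
order_id=704: amount >= 506 or channel in ('web', 'app', 'phone') → 10
order_id=705: amount >= 506 or channel in ('web', 'app', 'phone') → 25
order_id=706: ELSE → 10
order_id=707: amount >= 506 or channel in ('web', 'app', 'phone') → 20
order_id=708: amount >= 506 or channel in ('web', 'app', 'phone') → 25
order_id=709: amount >= 506 or channel in ('web', 'app', 'phone') → 20
order_id=710: amount >= 506 or channel in ('web', 'app', 'phone') → 5
order_id=711: ELSE → 7
order_id=712: amount >= 506 or channel in ('web', 'app', 'phone') → 25
order_id=713: amount >= 506 or channel in ('web', 'app', 'phone') → 20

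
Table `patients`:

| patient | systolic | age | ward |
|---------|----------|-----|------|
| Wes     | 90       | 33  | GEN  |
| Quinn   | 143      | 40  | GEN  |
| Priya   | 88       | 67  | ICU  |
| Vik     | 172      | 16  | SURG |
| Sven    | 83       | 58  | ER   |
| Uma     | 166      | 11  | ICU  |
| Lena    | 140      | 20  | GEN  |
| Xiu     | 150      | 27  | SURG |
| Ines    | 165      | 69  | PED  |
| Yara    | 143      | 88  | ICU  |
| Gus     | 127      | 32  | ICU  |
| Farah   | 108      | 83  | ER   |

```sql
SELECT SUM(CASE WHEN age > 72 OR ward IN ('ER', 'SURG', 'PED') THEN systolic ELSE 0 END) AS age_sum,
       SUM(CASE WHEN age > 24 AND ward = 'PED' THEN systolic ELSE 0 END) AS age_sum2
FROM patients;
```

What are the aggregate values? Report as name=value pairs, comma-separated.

age_sum=821, age_sum2=165

[age_sum: age > 72 OR ward IN ('ER', 'SURG', 'PED')]
patient=Wes: ✗
patient=Quinn: ✗
patient=Priya: ✗
patient=Vik: ✓ → 172
patient=Sven: ✓ → 83
patient=Uma: ✗
patient=Lena: ✗
patient=Xiu: ✓ → 150
patient=Ines: ✓ → 165
patient=Yara: ✓ → 143
patient=Gus: ✗
patient=Farah: ✓ → 108
age_sum = 172 + 83 + 150 + 165 + 143 + 108 = 821
—
[age_sum2: age > 24 AND ward = 'PED']
patient=Wes: ✗
patient=Quinn: ✗
patient=Priya: ✗
patient=Vik: ✗
patient=Sven: ✗
patient=Uma: ✗
patient=Lena: ✗
patient=Xiu: ✗
patient=Ines: ✓ → 165
patient=Yara: ✗
patient=Gus: ✗
patient=Farah: ✗
age_sum2 = 165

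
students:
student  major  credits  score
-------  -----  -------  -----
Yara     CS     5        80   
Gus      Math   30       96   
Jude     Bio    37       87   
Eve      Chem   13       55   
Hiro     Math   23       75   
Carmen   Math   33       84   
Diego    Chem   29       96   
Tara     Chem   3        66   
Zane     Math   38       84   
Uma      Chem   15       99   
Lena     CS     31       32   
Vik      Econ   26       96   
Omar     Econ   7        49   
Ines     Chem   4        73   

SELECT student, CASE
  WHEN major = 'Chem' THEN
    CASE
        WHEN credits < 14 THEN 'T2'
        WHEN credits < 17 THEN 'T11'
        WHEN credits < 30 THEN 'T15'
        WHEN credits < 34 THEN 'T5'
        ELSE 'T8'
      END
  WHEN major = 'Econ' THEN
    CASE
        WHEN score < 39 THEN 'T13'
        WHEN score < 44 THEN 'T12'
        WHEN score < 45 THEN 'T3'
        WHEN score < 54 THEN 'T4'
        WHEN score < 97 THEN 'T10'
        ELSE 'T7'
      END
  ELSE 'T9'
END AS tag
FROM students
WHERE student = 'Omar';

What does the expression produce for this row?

student = Omar: major=Econ, credits=7, score=49.
major='Econ' → inner[score < 54] → T4

T4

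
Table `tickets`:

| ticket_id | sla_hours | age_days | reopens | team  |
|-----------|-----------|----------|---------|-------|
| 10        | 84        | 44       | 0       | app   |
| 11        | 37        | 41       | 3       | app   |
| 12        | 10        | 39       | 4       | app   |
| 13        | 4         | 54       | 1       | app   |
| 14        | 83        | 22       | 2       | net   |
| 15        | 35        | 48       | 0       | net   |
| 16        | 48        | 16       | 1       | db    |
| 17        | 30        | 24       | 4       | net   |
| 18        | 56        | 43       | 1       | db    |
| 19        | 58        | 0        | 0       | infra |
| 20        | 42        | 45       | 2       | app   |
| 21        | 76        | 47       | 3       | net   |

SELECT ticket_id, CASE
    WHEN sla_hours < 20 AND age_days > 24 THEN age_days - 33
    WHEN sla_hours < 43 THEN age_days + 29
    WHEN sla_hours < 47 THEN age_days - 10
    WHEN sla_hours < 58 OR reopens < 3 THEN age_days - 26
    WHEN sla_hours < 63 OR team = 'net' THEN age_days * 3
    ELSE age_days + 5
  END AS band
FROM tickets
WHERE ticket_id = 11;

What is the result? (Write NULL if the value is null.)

70

ticket_id = 11: sla_hours=37, age_days=41, reopens=3, team=app.
sla_hours < 20 AND age_days > 24 → false
sla_hours < 43 → true → 70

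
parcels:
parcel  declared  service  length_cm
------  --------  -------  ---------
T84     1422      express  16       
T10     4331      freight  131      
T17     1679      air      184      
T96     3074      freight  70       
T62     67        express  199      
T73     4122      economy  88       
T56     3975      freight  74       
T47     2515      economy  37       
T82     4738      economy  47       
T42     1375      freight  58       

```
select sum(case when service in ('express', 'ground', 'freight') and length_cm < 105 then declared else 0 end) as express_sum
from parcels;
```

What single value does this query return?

parcel=T84: ✓ → 1422
parcel=T10: ✗
parcel=T17: ✗
parcel=T96: ✓ → 3074
parcel=T62: ✗
parcel=T73: ✗
parcel=T56: ✓ → 3975
parcel=T47: ✗
parcel=T82: ✗
parcel=T42: ✓ → 1375
express_sum = 1422 + 3074 + 3975 + 1375 = 9846

9846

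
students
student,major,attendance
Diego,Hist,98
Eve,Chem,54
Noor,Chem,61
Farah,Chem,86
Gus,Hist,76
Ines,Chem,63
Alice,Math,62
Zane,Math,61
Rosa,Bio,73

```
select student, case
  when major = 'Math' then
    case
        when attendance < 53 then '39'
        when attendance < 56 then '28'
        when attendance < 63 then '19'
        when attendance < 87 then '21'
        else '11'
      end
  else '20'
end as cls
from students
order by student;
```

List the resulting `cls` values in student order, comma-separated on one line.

student=Alice: major='Math' → inner[attendance < 63] → 19
student=Diego: major='Hist' → outer ELSE → 20
student=Eve: major='Chem' → outer ELSE → 20
student=Farah: major='Chem' → outer ELSE → 20
student=Gus: major='Hist' → outer ELSE → 20
student=Ines: major='Chem' → outer ELSE → 20
student=Noor: major='Chem' → outer ELSE → 20
student=Rosa: major='Bio' → outer ELSE → 20
student=Zane: major='Math' → inner[attendance < 63] → 19

19, 20, 20, 20, 20, 20, 20, 20, 19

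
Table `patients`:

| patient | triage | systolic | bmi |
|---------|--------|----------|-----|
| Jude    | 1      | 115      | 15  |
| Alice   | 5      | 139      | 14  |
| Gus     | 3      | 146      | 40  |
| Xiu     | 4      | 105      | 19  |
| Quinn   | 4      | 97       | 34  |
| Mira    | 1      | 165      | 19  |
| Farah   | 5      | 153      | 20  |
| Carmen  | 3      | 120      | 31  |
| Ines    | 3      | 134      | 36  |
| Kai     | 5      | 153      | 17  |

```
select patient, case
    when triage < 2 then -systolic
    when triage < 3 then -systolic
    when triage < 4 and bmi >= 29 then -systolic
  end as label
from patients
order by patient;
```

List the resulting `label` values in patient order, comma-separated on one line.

patient=Alice: (no match → NULL) → NULL
patient=Carmen: triage < 4 and bmi >= 29 → -120
patient=Farah: (no match → NULL) → NULL
patient=Gus: triage < 4 and bmi >= 29 → -146
patient=Ines: triage < 4 and bmi >= 29 → -134
patient=Jude: triage < 2 → -115
patient=Kai: (no match → NULL) → NULL
patient=Mira: triage < 2 → -165
patient=Quinn: (no match → NULL) → NULL
patient=Xiu: (no match → NULL) → NULL

NULL, -120, NULL, -146, -134, -115, NULL, -165, NULL, NULL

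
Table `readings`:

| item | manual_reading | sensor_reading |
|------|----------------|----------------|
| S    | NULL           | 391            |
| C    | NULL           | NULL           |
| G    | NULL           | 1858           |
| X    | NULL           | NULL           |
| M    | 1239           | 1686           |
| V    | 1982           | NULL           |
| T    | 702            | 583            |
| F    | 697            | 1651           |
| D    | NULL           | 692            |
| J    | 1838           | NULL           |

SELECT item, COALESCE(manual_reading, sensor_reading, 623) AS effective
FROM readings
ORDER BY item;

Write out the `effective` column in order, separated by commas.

item=C: manual_reading=NULL, sensor_reading=NULL, → literal 623 → 623
item=D: manual_reading=NULL, sensor_reading=692 → 692
item=F: manual_reading=697 → 697
item=G: manual_reading=NULL, sensor_reading=1858 → 1858
item=J: manual_reading=1838 → 1838
item=M: manual_reading=1239 → 1239
item=S: manual_reading=NULL, sensor_reading=391 → 391
item=T: manual_reading=702 → 702
item=V: manual_reading=1982 → 1982
item=X: manual_reading=NULL, sensor_reading=NULL, → literal 623 → 623

623, 692, 697, 1858, 1838, 1239, 391, 702, 1982, 623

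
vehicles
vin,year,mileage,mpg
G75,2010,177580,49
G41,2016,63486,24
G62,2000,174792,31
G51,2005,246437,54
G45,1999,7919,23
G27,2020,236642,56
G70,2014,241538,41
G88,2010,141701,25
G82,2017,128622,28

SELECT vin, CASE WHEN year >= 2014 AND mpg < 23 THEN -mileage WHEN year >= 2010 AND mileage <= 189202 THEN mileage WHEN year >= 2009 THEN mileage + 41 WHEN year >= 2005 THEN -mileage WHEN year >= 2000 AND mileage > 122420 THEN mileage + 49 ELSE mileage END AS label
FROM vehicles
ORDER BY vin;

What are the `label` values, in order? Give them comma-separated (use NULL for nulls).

236683, 63486, 7919, -246437, 174841, 241579, 177580, 128622, 141701

vin=G27: year >= 2009 → 236683
vin=G41: year >= 2010 AND mileage <= 189202 → 63486
vin=G45: ELSE → 7919
vin=G51: year >= 2005 → -246437
vin=G62: year >= 2000 AND mileage > 122420 → 174841
vin=G70: year >= 2009 → 241579
vin=G75: year >= 2010 AND mileage <= 189202 → 177580
vin=G82: year >= 2010 AND mileage <= 189202 → 128622
vin=G88: year >= 2010 AND mileage <= 189202 → 141701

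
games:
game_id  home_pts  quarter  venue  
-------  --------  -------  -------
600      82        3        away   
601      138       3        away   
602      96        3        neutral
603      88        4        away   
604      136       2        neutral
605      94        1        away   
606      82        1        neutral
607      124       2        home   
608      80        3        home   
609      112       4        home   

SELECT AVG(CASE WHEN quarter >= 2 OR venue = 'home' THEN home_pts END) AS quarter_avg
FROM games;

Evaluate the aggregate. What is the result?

107

game_id=600: ✓ → 82
game_id=601: ✓ → 138
game_id=602: ✓ → 96
game_id=603: ✓ → 88
game_id=604: ✓ → 136
game_id=605: ✗
game_id=606: ✗
game_id=607: ✓ → 124
game_id=608: ✓ → 80
game_id=609: ✓ → 112
quarter_avg = (82 + 138 + 96 + 88 + 136 + 124 + 80 + 112) / 8 = 107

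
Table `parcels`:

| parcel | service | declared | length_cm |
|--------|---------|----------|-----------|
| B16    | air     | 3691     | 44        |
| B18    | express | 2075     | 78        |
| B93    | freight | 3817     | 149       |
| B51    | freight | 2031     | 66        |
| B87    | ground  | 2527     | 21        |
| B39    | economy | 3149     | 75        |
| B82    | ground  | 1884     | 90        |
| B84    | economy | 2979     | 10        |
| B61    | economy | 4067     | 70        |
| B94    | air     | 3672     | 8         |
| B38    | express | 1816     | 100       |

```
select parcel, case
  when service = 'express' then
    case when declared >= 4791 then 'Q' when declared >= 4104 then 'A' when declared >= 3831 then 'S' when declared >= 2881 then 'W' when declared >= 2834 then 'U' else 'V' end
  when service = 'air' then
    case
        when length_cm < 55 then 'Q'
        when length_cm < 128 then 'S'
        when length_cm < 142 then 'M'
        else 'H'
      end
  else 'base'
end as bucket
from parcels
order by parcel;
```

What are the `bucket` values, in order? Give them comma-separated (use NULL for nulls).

parcel=B16: service='air' → inner[length_cm < 55] → Q
parcel=B18: service='express' → inner[ELSE] → V
parcel=B38: service='express' → inner[ELSE] → V
parcel=B39: service='economy' → outer ELSE → base
parcel=B51: service='freight' → outer ELSE → base
parcel=B61: service='economy' → outer ELSE → base
parcel=B82: service='ground' → outer ELSE → base
parcel=B84: service='economy' → outer ELSE → base
parcel=B87: service='ground' → outer ELSE → base
parcel=B93: service='freight' → outer ELSE → base
parcel=B94: service='air' → inner[length_cm < 55] → Q

Q, V, V, base, base, base, base, base, base, base, Q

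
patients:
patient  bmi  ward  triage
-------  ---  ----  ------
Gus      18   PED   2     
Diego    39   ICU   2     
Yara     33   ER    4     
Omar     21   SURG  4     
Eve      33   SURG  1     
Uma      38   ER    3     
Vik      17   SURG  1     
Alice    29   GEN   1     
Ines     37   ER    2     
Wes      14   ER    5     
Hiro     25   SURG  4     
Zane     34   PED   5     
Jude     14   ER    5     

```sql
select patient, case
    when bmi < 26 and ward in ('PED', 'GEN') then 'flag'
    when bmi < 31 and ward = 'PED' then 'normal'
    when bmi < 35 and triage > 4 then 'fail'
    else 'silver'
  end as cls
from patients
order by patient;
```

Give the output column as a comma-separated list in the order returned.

silver, silver, silver, flag, silver, silver, fail, silver, silver, silver, fail, silver, fail

patient=Alice: ELSE → silver
patient=Diego: ELSE → silver
patient=Eve: ELSE → silver
patient=Gus: bmi < 26 and ward in ('PED', 'GEN') → flag
patient=Hiro: ELSE → silver
patient=Ines: ELSE → silver
patient=Jude: bmi < 35 and triage > 4 → fail
patient=Omar: ELSE → silver
patient=Uma: ELSE → silver
patient=Vik: ELSE → silver
patient=Wes: bmi < 35 and triage > 4 → fail
patient=Yara: ELSE → silver
patient=Zane: bmi < 35 and triage > 4 → fail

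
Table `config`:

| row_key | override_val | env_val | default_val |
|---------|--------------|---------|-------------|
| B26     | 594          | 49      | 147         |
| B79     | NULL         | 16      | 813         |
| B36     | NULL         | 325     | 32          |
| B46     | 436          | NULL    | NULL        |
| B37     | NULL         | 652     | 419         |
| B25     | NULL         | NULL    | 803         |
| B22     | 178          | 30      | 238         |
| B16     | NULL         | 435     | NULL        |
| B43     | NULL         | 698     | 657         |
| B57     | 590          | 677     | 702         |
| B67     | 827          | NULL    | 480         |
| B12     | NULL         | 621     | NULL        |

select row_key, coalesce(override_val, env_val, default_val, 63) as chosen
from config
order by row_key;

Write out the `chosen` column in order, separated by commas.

621, 435, 178, 803, 594, 325, 652, 698, 436, 590, 827, 16

row_key=B12: override_val=NULL, env_val=621 → 621
row_key=B16: override_val=NULL, env_val=435 → 435
row_key=B22: override_val=178 → 178
row_key=B25: override_val=NULL, env_val=NULL, default_val=803 → 803
row_key=B26: override_val=594 → 594
row_key=B36: override_val=NULL, env_val=325 → 325
row_key=B37: override_val=NULL, env_val=652 → 652
row_key=B43: override_val=NULL, env_val=698 → 698
row_key=B46: override_val=436 → 436
row_key=B57: override_val=590 → 590
row_key=B67: override_val=827 → 827
row_key=B79: override_val=NULL, env_val=16 → 16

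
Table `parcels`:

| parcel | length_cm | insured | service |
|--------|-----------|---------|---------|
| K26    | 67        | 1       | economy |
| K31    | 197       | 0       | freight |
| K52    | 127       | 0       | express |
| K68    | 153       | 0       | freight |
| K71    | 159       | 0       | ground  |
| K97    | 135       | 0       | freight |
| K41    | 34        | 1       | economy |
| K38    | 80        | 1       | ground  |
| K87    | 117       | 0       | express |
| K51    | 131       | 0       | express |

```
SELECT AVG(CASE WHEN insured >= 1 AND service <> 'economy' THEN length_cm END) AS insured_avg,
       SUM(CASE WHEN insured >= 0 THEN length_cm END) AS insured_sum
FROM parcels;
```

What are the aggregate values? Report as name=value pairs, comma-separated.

insured_avg=80, insured_sum=1200

[insured_avg: insured >= 1 AND service <> 'economy']
parcel=K26: ✗
parcel=K31: ✗
parcel=K52: ✗
parcel=K68: ✗
parcel=K71: ✗
parcel=K97: ✗
parcel=K41: ✗
parcel=K38: ✓ → 80
parcel=K87: ✗
parcel=K51: ✗
insured_avg = 80
—
[insured_sum: insured >= 0]
parcel=K26: ✓ → 67
parcel=K31: ✓ → 197
parcel=K52: ✓ → 127
parcel=K68: ✓ → 153
parcel=K71: ✓ → 159
parcel=K97: ✓ → 135
parcel=K41: ✓ → 34
parcel=K38: ✓ → 80
parcel=K87: ✓ → 117
parcel=K51: ✓ → 131
insured_sum = 67 + 197 + 127 + 153 + 159 + 135 + 34 + 80 + 117 + 131 = 1200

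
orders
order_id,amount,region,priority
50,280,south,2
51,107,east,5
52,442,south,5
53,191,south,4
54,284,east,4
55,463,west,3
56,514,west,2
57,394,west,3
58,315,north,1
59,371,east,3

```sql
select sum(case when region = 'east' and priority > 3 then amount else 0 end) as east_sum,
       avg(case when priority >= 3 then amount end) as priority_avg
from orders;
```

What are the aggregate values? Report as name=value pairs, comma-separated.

east_sum=391, priority_avg=321.7142857143

[east_sum: region = 'east' and priority > 3]
order_id=50: ✗
order_id=51: ✓ → 107
order_id=52: ✗
order_id=53: ✗
order_id=54: ✓ → 284
order_id=55: ✗
order_id=56: ✗
order_id=57: ✗
order_id=58: ✗
order_id=59: ✗
east_sum = 107 + 284 = 391
—
[priority_avg: priority >= 3]
order_id=50: ✗
order_id=51: ✓ → 107
order_id=52: ✓ → 442
order_id=53: ✓ → 191
order_id=54: ✓ → 284
order_id=55: ✓ → 463
order_id=56: ✗
order_id=57: ✓ → 394
order_id=58: ✗
order_id=59: ✓ → 371
priority_avg = (107 + 442 + 191 + 284 + 463 + 394 + 371) / 7 = 321.7142857143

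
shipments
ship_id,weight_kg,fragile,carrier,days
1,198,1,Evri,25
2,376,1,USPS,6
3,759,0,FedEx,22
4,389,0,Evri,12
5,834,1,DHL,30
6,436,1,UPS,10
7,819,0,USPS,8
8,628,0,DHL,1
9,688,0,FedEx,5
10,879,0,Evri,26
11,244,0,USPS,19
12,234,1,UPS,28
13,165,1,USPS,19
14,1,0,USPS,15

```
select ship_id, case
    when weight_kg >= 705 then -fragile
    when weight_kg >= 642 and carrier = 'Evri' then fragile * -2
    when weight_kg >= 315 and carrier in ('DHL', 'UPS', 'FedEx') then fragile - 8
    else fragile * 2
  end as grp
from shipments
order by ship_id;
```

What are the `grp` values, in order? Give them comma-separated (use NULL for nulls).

ship_id=1: ELSE → 2
ship_id=2: ELSE → 2
ship_id=3: weight_kg >= 705 → 0
ship_id=4: ELSE → 0
ship_id=5: weight_kg >= 705 → -1
ship_id=6: weight_kg >= 315 and carrier in ('DHL', 'UPS', 'FedEx') → -7
ship_id=7: weight_kg >= 705 → 0
ship_id=8: weight_kg >= 315 and carrier in ('DHL', 'UPS', 'FedEx') → -8
ship_id=9: weight_kg >= 315 and carrier in ('DHL', 'UPS', 'FedEx') → -8
ship_id=10: weight_kg >= 705 → 0
ship_id=11: ELSE → 0
ship_id=12: ELSE → 2
ship_id=13: ELSE → 2
ship_id=14: ELSE → 0

2, 2, 0, 0, -1, -7, 0, -8, -8, 0, 0, 2, 2, 0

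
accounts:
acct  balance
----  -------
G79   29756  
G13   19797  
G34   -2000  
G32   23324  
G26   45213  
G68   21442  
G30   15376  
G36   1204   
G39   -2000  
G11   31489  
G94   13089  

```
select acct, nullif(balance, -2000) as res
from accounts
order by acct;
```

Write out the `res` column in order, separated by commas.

31489, 19797, 45213, 15376, 23324, NULL, 1204, NULL, 21442, 29756, 13089

acct=G11: balance=31489 vs -2000: differ → 31489
acct=G13: balance=19797 vs -2000: differ → 19797
acct=G26: balance=45213 vs -2000: differ → 45213
acct=G30: balance=15376 vs -2000: differ → 15376
acct=G32: balance=23324 vs -2000: differ → 23324
acct=G34: balance=-2000 vs -2000: equal → NULL
acct=G36: balance=1204 vs -2000: differ → 1204
acct=G39: balance=-2000 vs -2000: equal → NULL
acct=G68: balance=21442 vs -2000: differ → 21442
acct=G79: balance=29756 vs -2000: differ → 29756
acct=G94: balance=13089 vs -2000: differ → 13089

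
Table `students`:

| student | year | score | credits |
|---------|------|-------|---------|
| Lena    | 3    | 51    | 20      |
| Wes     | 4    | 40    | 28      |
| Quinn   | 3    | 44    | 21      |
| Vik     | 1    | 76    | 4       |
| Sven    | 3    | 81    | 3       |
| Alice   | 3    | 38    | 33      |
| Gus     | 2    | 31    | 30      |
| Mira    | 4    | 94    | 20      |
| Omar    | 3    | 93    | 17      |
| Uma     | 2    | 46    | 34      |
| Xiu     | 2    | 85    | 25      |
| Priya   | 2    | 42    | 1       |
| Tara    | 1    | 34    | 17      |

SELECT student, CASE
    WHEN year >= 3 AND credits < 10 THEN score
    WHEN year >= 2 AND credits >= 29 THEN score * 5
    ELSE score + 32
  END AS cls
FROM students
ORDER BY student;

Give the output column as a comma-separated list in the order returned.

student=Alice: year >= 2 AND credits >= 29 → 190
student=Gus: year >= 2 AND credits >= 29 → 155
student=Lena: ELSE → 83
student=Mira: ELSE → 126
student=Omar: ELSE → 125
student=Priya: ELSE → 74
student=Quinn: ELSE → 76
student=Sven: year >= 3 AND credits < 10 → 81
student=Tara: ELSE → 66
student=Uma: year >= 2 AND credits >= 29 → 230
student=Vik: ELSE → 108
student=Wes: ELSE → 72
student=Xiu: ELSE → 117

190, 155, 83, 126, 125, 74, 76, 81, 66, 230, 108, 72, 117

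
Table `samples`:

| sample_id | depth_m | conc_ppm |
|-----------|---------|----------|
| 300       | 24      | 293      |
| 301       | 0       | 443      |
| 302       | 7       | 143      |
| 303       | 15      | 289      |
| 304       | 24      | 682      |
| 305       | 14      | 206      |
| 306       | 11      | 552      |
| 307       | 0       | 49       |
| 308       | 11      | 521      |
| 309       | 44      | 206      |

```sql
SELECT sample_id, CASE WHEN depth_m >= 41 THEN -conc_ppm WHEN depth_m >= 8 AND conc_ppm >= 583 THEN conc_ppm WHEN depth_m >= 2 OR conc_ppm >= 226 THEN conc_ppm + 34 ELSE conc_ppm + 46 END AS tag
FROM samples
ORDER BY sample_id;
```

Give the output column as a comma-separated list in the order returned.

sample_id=300: depth_m >= 2 OR conc_ppm >= 226 → 327
sample_id=301: depth_m >= 2 OR conc_ppm >= 226 → 477
sample_id=302: depth_m >= 2 OR conc_ppm >= 226 → 177
sample_id=303: depth_m >= 2 OR conc_ppm >= 226 → 323
sample_id=304: depth_m >= 8 AND conc_ppm >= 583 → 682
sample_id=305: depth_m >= 2 OR conc_ppm >= 226 → 240
sample_id=306: depth_m >= 2 OR conc_ppm >= 226 → 586
sample_id=307: ELSE → 95
sample_id=308: depth_m >= 2 OR conc_ppm >= 226 → 555
sample_id=309: depth_m >= 41 → -206

327, 477, 177, 323, 682, 240, 586, 95, 555, -206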